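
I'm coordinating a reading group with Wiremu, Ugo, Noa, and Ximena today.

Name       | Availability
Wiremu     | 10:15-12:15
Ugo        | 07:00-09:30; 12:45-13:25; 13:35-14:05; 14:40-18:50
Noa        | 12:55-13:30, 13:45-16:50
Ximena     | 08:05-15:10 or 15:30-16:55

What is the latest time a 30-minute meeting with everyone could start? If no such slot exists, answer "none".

Wiremu ∩ Ugo: ∅.
Wiremu ∩ Ugo ∩ Noa: ∅.
Wiremu ∩ Ugo ∩ Noa ∩ Ximena: ∅.
There is no time when everyone is free.
No common window is at least 30 minutes long.

none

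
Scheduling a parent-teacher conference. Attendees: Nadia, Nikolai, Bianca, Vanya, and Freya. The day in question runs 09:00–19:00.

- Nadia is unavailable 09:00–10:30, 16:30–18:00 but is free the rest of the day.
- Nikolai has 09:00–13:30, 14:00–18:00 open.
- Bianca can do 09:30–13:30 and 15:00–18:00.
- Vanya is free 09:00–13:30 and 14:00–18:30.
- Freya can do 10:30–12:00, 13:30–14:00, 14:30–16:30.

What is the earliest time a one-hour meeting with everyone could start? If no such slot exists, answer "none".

Nadia free: 10:30-16:30, 18:00-19:00 (invert busy blocks within the working day).
Nikolai free: 09:00-13:30, 14:00-18:00.
Bianca free: 09:30-13:30, 15:00-18:00.
Vanya free: 09:00-13:30, 14:00-18:30.
Freya free: 10:30-12:00, 13:30-14:00, 14:30-16:30.
Nadia ∩ Nikolai: 10:30-13:30, 14:00-16:30.
Nadia ∩ Nikolai ∩ Bianca: 10:30-13:30, 15:00-16:30.
Nadia ∩ Nikolai ∩ Bianca ∩ Vanya: 10:30-13:30, 15:00-16:30.
Nadia ∩ Nikolai ∩ Bianca ∩ Vanya ∩ Freya: 10:30-12:00, 15:00-16:30.
Those are the intersection windows.
The first common window of at least 60 minutes is 10:30-12:00, so the earliest start is 10:30.

10:30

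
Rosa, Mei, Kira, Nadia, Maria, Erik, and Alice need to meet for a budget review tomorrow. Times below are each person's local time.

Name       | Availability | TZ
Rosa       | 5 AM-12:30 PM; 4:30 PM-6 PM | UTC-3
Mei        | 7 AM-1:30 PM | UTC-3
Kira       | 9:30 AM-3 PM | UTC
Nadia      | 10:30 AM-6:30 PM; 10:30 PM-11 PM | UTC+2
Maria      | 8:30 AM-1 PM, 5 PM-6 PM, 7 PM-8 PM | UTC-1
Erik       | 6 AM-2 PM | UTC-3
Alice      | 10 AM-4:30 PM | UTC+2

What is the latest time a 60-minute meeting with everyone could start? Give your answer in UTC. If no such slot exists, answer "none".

Rosa in UTC: 08:00-15:30, 19:30-21:00 (add 3h to convert from UTC-3).
Mei in UTC: 10:00-16:30 (add 3h to convert from UTC-3).
Kira in UTC: 09:30-15:00.
Nadia in UTC: 08:30-16:30, 20:30-21:00 (subtract 2h to convert from UTC+2).
Maria in UTC: 09:30-14:00, 18:00-19:00, 20:00-21:00 (add 1h to convert from UTC-1).
Erik in UTC: 09:00-17:00 (add 3h to convert from UTC-3).
Alice in UTC: 08:00-14:30 (subtract 2h to convert from UTC+2).
Rosa ∩ Mei: 10:00-15:30.
Rosa ∩ Mei ∩ Kira: 10:00-15:00.
Rosa ∩ Mei ∩ Kira ∩ Nadia: 10:00-15:00.
Rosa ∩ Mei ∩ Kira ∩ Nadia ∩ Maria: 10:00-14:00.
Rosa ∩ Mei ∩ Kira ∩ Nadia ∩ Maria ∩ Erik: 10:00-14:00.
Rosa ∩ Mei ∩ Kira ∩ Nadia ∩ Maria ∩ Erik ∩ Alice: 10:00-14:00.
So the common availability across everyone is 10:00-14:00.
The last common window of at least 60 minutes is 10:00-14:00; a 60-minute meeting can start as late as 13:00 and still end by 14:00.

13:00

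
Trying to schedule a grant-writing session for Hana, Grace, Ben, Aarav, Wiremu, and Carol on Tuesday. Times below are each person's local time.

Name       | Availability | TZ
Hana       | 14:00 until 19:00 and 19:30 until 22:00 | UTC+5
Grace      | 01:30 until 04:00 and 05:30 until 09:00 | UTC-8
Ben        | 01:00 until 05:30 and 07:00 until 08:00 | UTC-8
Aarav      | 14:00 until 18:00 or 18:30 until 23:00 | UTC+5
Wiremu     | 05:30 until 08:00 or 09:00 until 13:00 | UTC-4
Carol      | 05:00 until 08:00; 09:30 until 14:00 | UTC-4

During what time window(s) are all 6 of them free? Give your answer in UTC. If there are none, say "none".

09:30-12:00, 15:00-16:00

Hana in UTC: 09:00-14:00, 14:30-17:00 (subtract 5h to convert from UTC+5).
Grace in UTC: 09:30-12:00, 13:30-17:00 (add 8h to convert from UTC-8).
Ben in UTC: 09:00-13:30, 15:00-16:00 (add 8h to convert from UTC-8).
Aarav in UTC: 09:00-13:00, 13:30-18:00 (subtract 5h to convert from UTC+5).
Wiremu in UTC: 09:30-12:00, 13:00-17:00 (add 4h to convert from UTC-4).
Carol in UTC: 09:00-12:00, 13:30-18:00 (add 4h to convert from UTC-4).
Hana ∩ Grace: 09:30-12:00, 13:30-14:00, 14:30-17:00.
Hana ∩ Grace ∩ Ben: 09:30-12:00, 15:00-16:00.
Hana ∩ Grace ∩ Ben ∩ Aarav: 09:30-12:00, 15:00-16:00.
Hana ∩ Grace ∩ Ben ∩ Aarav ∩ Wiremu: 09:30-12:00, 15:00-16:00.
Hana ∩ Grace ∩ Ben ∩ Aarav ∩ Wiremu ∩ Carol: 09:30-12:00, 15:00-16:00.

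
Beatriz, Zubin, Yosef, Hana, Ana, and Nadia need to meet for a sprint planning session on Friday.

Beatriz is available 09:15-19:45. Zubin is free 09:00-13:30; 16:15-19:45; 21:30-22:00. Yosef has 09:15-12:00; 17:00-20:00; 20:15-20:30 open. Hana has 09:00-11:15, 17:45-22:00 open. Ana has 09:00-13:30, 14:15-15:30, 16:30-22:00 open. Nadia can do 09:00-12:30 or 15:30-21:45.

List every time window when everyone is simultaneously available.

Beatriz ∩ Zubin: 09:15-13:30, 16:15-19:45.
Beatriz ∩ Zubin ∩ Yosef: 09:15-12:00, 17:00-19:45.
Beatriz ∩ Zubin ∩ Yosef ∩ Hana: 09:15-11:15, 17:45-19:45.
Beatriz ∩ Zubin ∩ Yosef ∩ Hana ∩ Ana: 09:15-11:15, 17:45-19:45.
Beatriz ∩ Zubin ∩ Yosef ∩ Hana ∩ Ana ∩ Nadia: 09:15-11:15, 17:45-19:45.

09:15-11:15, 17:45-19:45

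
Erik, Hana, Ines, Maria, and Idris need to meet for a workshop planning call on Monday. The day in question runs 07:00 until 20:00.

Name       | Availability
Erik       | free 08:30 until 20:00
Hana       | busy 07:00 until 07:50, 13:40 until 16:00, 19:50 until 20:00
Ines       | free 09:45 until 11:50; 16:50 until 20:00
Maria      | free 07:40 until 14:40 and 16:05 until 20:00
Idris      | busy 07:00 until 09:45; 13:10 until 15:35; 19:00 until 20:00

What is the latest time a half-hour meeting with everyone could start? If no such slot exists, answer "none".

18:30

Erik free: 08:30-20:00.
Hana free: 07:50-13:40, 16:00-19:50 (invert busy blocks within the working day).
Ines free: 09:45-11:50, 16:50-20:00.
Maria free: 07:40-14:40, 16:05-20:00.
Idris free: 09:45-13:10, 15:35-19:00 (invert busy blocks within the working day).
Erik ∩ Hana: 08:30-13:40, 16:00-19:50.
Erik ∩ Hana ∩ Ines: 09:45-11:50, 16:50-19:50.
Erik ∩ Hana ∩ Ines ∩ Maria: 09:45-11:50, 16:50-19:50.
Erik ∩ Hana ∩ Ines ∩ Maria ∩ Idris: 09:45-11:50, 16:50-19:00.
Those are the intersection windows.
The last common window of at least 30 minutes is 16:50-19:00; a 30-minute meeting can start as late as 18:30 and still end by 19:00.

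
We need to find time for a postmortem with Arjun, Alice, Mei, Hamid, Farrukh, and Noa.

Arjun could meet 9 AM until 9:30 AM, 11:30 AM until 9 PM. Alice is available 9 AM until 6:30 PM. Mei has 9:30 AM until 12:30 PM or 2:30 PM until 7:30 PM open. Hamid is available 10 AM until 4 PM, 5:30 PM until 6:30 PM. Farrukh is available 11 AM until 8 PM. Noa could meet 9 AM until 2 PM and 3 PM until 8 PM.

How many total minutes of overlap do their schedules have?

180

Arjun ∩ Alice: 09:00-09:30, 11:30-18:30.
Arjun ∩ Alice ∩ Mei: 11:30-12:30, 14:30-18:30.
Arjun ∩ Alice ∩ Mei ∩ Hamid: 11:30-12:30, 14:30-16:00, 17:30-18:30.
Arjun ∩ Alice ∩ Mei ∩ Hamid ∩ Farrukh: 11:30-12:30, 14:30-16:00, 17:30-18:30.
Arjun ∩ Alice ∩ Mei ∩ Hamid ∩ Farrukh ∩ Noa: 11:30-12:30, 15:00-16:00, 17:30-18:30.
Summing the common windows: 60 + 60 + 60 = 180 minutes.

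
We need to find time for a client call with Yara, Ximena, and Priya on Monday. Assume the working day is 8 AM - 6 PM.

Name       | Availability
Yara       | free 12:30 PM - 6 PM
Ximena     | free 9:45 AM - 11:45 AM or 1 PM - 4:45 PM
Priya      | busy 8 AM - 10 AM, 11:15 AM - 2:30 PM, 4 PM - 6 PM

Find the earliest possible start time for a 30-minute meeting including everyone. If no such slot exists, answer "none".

14:30

Yara free: 12:30-18:00.
Ximena free: 09:45-11:45, 13:00-16:45.
Priya free: 10:00-11:15, 14:30-16:00 (invert busy blocks within the working day).
Yara ∩ Ximena: 13:00-16:45.
Yara ∩ Ximena ∩ Priya: 14:30-16:00.
So the common availability across everyone is 14:30-16:00.
The first common window of at least 30 minutes is 14:30-16:00, so the earliest start is 14:30.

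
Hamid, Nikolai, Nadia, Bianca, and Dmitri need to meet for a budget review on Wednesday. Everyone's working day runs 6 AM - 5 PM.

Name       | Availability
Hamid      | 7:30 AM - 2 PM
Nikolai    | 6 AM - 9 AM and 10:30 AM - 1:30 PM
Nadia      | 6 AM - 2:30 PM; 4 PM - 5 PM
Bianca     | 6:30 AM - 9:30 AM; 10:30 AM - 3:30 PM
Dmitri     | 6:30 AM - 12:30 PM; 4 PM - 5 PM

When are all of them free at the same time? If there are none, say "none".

Hamid ∩ Nikolai: 07:30-09:00, 10:30-13:30.
Hamid ∩ Nikolai ∩ Nadia: 07:30-09:00, 10:30-13:30.
Hamid ∩ Nikolai ∩ Nadia ∩ Bianca: 07:30-09:00, 10:30-13:30.
Hamid ∩ Nikolai ∩ Nadia ∩ Bianca ∩ Dmitri: 07:30-09:00, 10:30-12:30.

07:30-09:00, 10:30-12:30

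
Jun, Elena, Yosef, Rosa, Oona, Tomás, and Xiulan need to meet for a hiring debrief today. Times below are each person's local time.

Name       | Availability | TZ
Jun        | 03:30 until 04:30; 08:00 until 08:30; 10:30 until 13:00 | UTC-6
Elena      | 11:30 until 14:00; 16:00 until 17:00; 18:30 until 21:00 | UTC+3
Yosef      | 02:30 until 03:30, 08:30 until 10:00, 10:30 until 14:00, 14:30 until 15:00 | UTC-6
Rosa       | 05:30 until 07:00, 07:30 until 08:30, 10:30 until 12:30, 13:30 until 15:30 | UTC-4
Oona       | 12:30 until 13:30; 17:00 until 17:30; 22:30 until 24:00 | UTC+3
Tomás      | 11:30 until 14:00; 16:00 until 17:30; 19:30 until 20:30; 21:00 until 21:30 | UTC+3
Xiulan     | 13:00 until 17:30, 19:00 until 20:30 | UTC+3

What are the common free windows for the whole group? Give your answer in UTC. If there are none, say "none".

none

Jun in UTC: 09:30-10:30, 14:00-14:30, 16:30-19:00 (add 6h to convert from UTC-6).
Elena in UTC: 08:30-11:00, 13:00-14:00, 15:30-18:00 (subtract 3h to convert from UTC+3).
Yosef in UTC: 08:30-09:30, 14:30-16:00, 16:30-20:00, 20:30-21:00 (add 6h to convert from UTC-6).
Rosa in UTC: 09:30-11:00, 11:30-12:30, 14:30-16:30, 17:30-19:30 (add 4h to convert from UTC-4).
Oona in UTC: 09:30-10:30, 14:00-14:30, 19:30-21:00 (subtract 3h to convert from UTC+3).
Tomás in UTC: 08:30-11:00, 13:00-14:30, 16:30-17:30, 18:00-18:30 (subtract 3h to convert from UTC+3).
Xiulan in UTC: 10:00-14:30, 16:00-17:30 (subtract 3h to convert from UTC+3).
Jun ∩ Elena: 09:30-10:30, 16:30-18:00.
Jun ∩ Elena ∩ Yosef: 16:30-18:00.
Jun ∩ Elena ∩ Yosef ∩ Rosa: 17:30-18:00.
Jun ∩ Elena ∩ Yosef ∩ Rosa ∩ Oona: ∅.
Jun ∩ Elena ∩ Yosef ∩ Rosa ∩ Oona ∩ Tomás: ∅.
Jun ∩ Elena ∩ Yosef ∩ Rosa ∩ Oona ∩ Tomás ∩ Xiulan: ∅.
There is no time when everyone is free.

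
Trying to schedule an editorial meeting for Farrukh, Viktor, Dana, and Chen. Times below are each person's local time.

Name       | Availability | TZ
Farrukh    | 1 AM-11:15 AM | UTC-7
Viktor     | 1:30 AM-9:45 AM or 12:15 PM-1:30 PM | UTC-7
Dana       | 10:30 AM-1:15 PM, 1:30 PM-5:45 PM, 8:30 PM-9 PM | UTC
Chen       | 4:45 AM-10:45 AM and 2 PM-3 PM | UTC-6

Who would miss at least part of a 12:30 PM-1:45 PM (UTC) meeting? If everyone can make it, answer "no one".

Farrukh in UTC: 08:00-18:15 (add 7h to convert from UTC-7).
Viktor in UTC: 08:30-16:45, 19:15-20:30 (add 7h to convert from UTC-7).
Dana in UTC: 10:30-13:15, 13:30-17:45, 20:30-21:00.
Chen in UTC: 10:45-16:45, 20:00-21:00 (add 6h to convert from UTC-6).
Farrukh: free for 12:30-13:45. Viktor: free for 12:30-13:45. Dana: not fully free for 12:30-13:45. Chen: free for 12:30-13:45.

Dana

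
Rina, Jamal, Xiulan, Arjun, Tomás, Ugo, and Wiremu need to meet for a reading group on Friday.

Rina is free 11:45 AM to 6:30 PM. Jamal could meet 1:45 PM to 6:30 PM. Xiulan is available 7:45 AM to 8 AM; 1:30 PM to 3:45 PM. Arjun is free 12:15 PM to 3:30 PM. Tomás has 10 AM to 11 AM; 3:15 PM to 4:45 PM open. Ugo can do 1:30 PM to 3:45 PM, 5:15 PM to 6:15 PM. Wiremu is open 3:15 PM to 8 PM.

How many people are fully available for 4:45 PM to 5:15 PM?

3

Rina, Jamal, and Wiremu can make the full 16:45-17:15 slot — that's 3.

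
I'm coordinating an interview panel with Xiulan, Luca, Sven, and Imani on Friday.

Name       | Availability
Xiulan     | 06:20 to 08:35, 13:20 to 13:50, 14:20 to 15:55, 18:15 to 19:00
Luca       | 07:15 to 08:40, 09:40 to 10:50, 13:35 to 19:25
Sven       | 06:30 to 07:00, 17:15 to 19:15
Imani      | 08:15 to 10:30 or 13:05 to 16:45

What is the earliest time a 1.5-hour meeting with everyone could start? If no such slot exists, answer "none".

none

Xiulan ∩ Luca: 07:15-08:35, 13:35-13:50, 14:20-15:55, 18:15-19:00.
Xiulan ∩ Luca ∩ Sven: 18:15-19:00.
Xiulan ∩ Luca ∩ Sven ∩ Imani: ∅.
There is no time when everyone is free.
No common window is at least 90 minutes long.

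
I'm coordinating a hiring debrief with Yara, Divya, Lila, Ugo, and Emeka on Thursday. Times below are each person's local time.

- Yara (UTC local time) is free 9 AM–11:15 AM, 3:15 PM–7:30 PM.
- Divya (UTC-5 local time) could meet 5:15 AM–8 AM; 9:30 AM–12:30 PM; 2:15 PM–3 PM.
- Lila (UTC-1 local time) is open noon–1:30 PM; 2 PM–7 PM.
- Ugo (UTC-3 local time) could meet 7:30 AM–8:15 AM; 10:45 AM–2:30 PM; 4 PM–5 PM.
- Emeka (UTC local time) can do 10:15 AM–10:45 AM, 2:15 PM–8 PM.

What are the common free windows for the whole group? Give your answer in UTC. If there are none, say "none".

15:15-17:30, 19:15-19:30

Yara in UTC: 09:00-11:15, 15:15-19:30.
Divya in UTC: 10:15-13:00, 14:30-17:30, 19:15-20:00 (add 5h to convert from UTC-5).
Lila in UTC: 13:00-14:30, 15:00-20:00 (add 1h to convert from UTC-1).
Ugo in UTC: 10:30-11:15, 13:45-17:30, 19:00-20:00 (add 3h to convert from UTC-3).
Emeka in UTC: 10:15-10:45, 14:15-20:00.
Yara ∩ Divya: 10:15-11:15, 15:15-17:30, 19:15-19:30.
Yara ∩ Divya ∩ Lila: 15:15-17:30, 19:15-19:30.
Yara ∩ Divya ∩ Lila ∩ Ugo: 15:15-17:30, 19:15-19:30.
Yara ∩ Divya ∩ Lila ∩ Ugo ∩ Emeka: 15:15-17:30, 19:15-19:30.
So the common availability across everyone is 15:15-17:30, 19:15-19:30.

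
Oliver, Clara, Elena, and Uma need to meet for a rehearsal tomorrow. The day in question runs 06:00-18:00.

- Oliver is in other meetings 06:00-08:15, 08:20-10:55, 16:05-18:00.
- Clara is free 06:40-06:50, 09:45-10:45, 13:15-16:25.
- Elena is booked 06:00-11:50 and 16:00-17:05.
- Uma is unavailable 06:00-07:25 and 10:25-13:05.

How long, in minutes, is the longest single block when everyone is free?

Oliver free: 08:15-08:20, 10:55-16:05 (invert busy blocks within the working day).
Clara free: 06:40-06:50, 09:45-10:45, 13:15-16:25.
Elena free: 11:50-16:00, 17:05-18:00 (invert busy blocks within the working day).
Uma free: 07:25-10:25, 13:05-18:00 (invert busy blocks within the working day).
Oliver ∩ Clara: 13:15-16:05.
Oliver ∩ Clara ∩ Elena: 13:15-16:00.
Oliver ∩ Clara ∩ Elena ∩ Uma: 13:15-16:00.
So the common availability across everyone is 13:15-16:00.
The longest is 13:15-16:00 at 165 minutes.

165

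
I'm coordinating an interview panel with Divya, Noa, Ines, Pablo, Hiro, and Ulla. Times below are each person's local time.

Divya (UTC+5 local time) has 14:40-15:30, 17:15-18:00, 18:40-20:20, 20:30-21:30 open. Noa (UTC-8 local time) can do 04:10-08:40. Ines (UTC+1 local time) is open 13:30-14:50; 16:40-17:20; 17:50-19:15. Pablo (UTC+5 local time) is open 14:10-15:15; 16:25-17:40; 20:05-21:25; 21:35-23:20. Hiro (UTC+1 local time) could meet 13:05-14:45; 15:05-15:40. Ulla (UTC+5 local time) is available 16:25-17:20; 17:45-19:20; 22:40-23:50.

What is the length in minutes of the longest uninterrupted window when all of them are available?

Divya in UTC: 09:40-10:30, 12:15-13:00, 13:40-15:20, 15:30-16:30 (subtract 5h to convert from UTC+5).
Noa in UTC: 12:10-16:40 (add 8h to convert from UTC-8).
Ines in UTC: 12:30-13:50, 15:40-16:20, 16:50-18:15 (subtract 1h to convert from UTC+1).
Pablo in UTC: 09:10-10:15, 11:25-12:40, 15:05-16:25, 16:35-18:20 (subtract 5h to convert from UTC+5).
Hiro in UTC: 12:05-13:45, 14:05-14:40 (subtract 1h to convert from UTC+1).
Ulla in UTC: 11:25-12:20, 12:45-14:20, 17:40-18:50 (subtract 5h to convert from UTC+5).
Divya ∩ Noa: 12:15-13:00, 13:40-15:20, 15:30-16:30.
Divya ∩ Noa ∩ Ines: 12:30-13:00, 13:40-13:50, 15:40-16:20.
Divya ∩ Noa ∩ Ines ∩ Pablo: 12:30-12:40, 15:40-16:20.
Divya ∩ Noa ∩ Ines ∩ Pablo ∩ Hiro: 12:30-12:40.
Divya ∩ Noa ∩ Ines ∩ Pablo ∩ Hiro ∩ Ulla: ∅.
There is no time when everyone is free.
No common window exists, so the longest block is 0 minutes.

0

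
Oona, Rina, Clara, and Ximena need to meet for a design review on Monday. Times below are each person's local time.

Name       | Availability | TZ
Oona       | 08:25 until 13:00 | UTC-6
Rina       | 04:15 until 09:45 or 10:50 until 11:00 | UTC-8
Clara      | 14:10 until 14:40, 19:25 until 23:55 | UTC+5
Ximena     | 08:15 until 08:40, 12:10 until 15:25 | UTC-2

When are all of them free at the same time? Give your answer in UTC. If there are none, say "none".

14:25-17:25

Oona in UTC: 14:25-19:00 (add 6h to convert from UTC-6).
Rina in UTC: 12:15-17:45, 18:50-19:00 (add 8h to convert from UTC-8).
Clara in UTC: 09:10-09:40, 14:25-18:55 (subtract 5h to convert from UTC+5).
Ximena in UTC: 10:15-10:40, 14:10-17:25 (add 2h to convert from UTC-2).
Oona ∩ Rina: 14:25-17:45, 18:50-19:00.
Oona ∩ Rina ∩ Clara: 14:25-17:45, 18:50-18:55.
Oona ∩ Rina ∩ Clara ∩ Ximena: 14:25-17:25.
Those are the intersection windows.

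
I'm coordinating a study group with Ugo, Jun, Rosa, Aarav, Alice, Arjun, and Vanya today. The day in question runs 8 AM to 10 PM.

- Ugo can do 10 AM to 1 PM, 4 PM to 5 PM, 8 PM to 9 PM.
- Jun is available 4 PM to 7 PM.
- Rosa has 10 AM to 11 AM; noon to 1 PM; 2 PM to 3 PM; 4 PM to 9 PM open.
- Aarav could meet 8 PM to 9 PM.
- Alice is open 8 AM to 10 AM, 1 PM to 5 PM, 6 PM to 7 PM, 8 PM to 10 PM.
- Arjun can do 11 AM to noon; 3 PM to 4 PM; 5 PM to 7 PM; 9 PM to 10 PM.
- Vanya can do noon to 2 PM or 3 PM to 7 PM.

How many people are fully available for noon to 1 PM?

Ugo, Rosa, and Vanya can make the full 12:00-13:00 slot — that's 3.

3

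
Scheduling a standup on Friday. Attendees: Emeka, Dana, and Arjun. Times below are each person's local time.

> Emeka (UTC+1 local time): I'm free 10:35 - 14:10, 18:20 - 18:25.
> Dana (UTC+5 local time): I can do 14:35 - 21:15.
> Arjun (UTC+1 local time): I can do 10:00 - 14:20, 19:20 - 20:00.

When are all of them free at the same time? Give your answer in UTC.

09:35-13:10

Emeka in UTC: 09:35-13:10, 17:20-17:25 (subtract 1h to convert from UTC+1).
Dana in UTC: 09:35-16:15 (subtract 5h to convert from UTC+5).
Arjun in UTC: 09:00-13:20, 18:20-19:00 (subtract 1h to convert from UTC+1).
Emeka ∩ Dana: 09:35-13:10.
Emeka ∩ Dana ∩ Arjun: 09:35-13:10.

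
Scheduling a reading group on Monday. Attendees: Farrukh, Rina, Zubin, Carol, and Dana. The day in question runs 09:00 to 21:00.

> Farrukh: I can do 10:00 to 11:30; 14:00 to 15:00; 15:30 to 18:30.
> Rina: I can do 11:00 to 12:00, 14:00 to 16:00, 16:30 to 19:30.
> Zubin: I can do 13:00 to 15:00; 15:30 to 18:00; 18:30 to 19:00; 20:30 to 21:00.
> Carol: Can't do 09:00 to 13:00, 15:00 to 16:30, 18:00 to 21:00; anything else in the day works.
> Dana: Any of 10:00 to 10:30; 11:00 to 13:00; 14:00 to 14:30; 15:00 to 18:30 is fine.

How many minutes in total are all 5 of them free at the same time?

120

Farrukh free: 10:00-11:30, 14:00-15:00, 15:30-18:30.
Rina free: 11:00-12:00, 14:00-16:00, 16:30-19:30.
Zubin free: 13:00-15:00, 15:30-18:00, 18:30-19:00, 20:30-21:00.
Carol free: 13:00-15:00, 16:30-18:00 (invert busy blocks within the working day).
Dana free: 10:00-10:30, 11:00-13:00, 14:00-14:30, 15:00-18:30.
Farrukh ∩ Rina: 11:00-11:30, 14:00-15:00, 15:30-16:00, 16:30-18:30.
Farrukh ∩ Rina ∩ Zubin: 14:00-15:00, 15:30-16:00, 16:30-18:00.
Farrukh ∩ Rina ∩ Zubin ∩ Carol: 14:00-15:00, 16:30-18:00.
Farrukh ∩ Rina ∩ Zubin ∩ Carol ∩ Dana: 14:00-14:30, 16:30-18:00.
Summing the common windows: 30 + 90 = 120 minutes.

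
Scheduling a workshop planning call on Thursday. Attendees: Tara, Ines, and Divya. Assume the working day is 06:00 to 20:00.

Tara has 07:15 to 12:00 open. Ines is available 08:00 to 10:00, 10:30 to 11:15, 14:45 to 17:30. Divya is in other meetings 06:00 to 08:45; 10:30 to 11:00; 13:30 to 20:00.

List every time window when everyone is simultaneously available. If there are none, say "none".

08:45-10:00, 11:00-11:15

Tara free: 07:15-12:00.
Ines free: 08:00-10:00, 10:30-11:15, 14:45-17:30.
Divya free: 08:45-10:30, 11:00-13:30 (invert busy blocks within the working day).
Tara ∩ Ines: 08:00-10:00, 10:30-11:15.
Tara ∩ Ines ∩ Divya: 08:45-10:00, 11:00-11:15.
So the common availability across everyone is 08:45-10:00, 11:00-11:15.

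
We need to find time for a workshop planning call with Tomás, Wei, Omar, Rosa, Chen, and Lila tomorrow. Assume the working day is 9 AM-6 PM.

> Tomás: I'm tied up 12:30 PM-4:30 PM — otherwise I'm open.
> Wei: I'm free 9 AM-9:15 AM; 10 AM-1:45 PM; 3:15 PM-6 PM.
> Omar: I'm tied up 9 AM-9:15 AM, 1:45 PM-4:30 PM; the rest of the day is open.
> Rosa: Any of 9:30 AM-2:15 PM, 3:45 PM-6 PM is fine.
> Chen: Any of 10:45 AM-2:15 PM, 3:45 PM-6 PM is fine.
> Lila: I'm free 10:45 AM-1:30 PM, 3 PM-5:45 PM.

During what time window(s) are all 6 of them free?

10:45-12:30, 16:30-17:45

Tomás free: 09:00-12:30, 16:30-18:00 (invert busy blocks within the working day).
Wei free: 09:00-09:15, 10:00-13:45, 15:15-18:00.
Omar free: 09:15-13:45, 16:30-18:00 (invert busy blocks within the working day).
Rosa free: 09:30-14:15, 15:45-18:00.
Chen free: 10:45-14:15, 15:45-18:00.
Lila free: 10:45-13:30, 15:00-17:45.
Tomás ∩ Wei: 09:00-09:15, 10:00-12:30, 16:30-18:00.
Tomás ∩ Wei ∩ Omar: 10:00-12:30, 16:30-18:00.
Tomás ∩ Wei ∩ Omar ∩ Rosa: 10:00-12:30, 16:30-18:00.
Tomás ∩ Wei ∩ Omar ∩ Rosa ∩ Chen: 10:45-12:30, 16:30-18:00.
Tomás ∩ Wei ∩ Omar ∩ Rosa ∩ Chen ∩ Lila: 10:45-12:30, 16:30-17:45.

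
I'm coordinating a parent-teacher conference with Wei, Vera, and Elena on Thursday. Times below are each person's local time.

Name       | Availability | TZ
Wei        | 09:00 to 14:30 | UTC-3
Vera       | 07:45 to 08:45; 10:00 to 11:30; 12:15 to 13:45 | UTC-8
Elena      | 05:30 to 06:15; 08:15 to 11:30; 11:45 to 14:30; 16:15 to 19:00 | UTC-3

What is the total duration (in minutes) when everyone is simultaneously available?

Wei in UTC: 12:00-17:30 (add 3h to convert from UTC-3).
Vera in UTC: 15:45-16:45, 18:00-19:30, 20:15-21:45 (add 8h to convert from UTC-8).
Elena in UTC: 08:30-09:15, 11:15-14:30, 14:45-17:30, 19:15-22:00 (add 3h to convert from UTC-3).
Wei ∩ Vera: 15:45-16:45.
Wei ∩ Vera ∩ Elena: 15:45-16:45.
Those are the intersection windows.
That's a single block of 60 minutes.

60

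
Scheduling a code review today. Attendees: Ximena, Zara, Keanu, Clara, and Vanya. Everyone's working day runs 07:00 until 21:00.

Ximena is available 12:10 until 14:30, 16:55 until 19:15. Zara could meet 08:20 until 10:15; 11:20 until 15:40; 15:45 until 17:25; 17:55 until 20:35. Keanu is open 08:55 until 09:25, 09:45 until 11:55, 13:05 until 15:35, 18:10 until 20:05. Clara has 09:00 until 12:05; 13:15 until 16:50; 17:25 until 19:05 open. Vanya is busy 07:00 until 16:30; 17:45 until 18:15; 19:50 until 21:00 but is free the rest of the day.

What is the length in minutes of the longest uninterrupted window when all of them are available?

Ximena free: 12:10-14:30, 16:55-19:15.
Zara free: 08:20-10:15, 11:20-15:40, 15:45-17:25, 17:55-20:35.
Keanu free: 08:55-09:25, 09:45-11:55, 13:05-15:35, 18:10-20:05.
Clara free: 09:00-12:05, 13:15-16:50, 17:25-19:05.
Vanya free: 16:30-17:45, 18:15-19:50 (invert busy blocks within the working day).
Ximena ∩ Zara: 12:10-14:30, 16:55-17:25, 17:55-19:15.
Ximena ∩ Zara ∩ Keanu: 13:05-14:30, 18:10-19:15.
Ximena ∩ Zara ∩ Keanu ∩ Clara: 13:15-14:30, 18:10-19:05.
Ximena ∩ Zara ∩ Keanu ∩ Clara ∩ Vanya: 18:15-19:05.
The longest is 18:15-19:05 at 50 minutes.

50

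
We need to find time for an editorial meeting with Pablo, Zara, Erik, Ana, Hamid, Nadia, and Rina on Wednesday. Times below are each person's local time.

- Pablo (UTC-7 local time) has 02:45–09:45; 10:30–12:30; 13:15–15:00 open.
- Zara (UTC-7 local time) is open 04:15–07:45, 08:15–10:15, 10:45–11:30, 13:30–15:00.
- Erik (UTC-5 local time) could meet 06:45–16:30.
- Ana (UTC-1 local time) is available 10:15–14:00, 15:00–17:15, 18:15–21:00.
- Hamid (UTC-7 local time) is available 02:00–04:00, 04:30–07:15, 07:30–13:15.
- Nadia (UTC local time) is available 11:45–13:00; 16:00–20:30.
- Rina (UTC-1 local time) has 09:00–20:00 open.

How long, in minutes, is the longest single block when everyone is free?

Pablo in UTC: 09:45-16:45, 17:30-19:30, 20:15-22:00 (add 7h to convert from UTC-7).
Zara in UTC: 11:15-14:45, 15:15-17:15, 17:45-18:30, 20:30-22:00 (add 7h to convert from UTC-7).
Erik in UTC: 11:45-21:30 (add 5h to convert from UTC-5).
Ana in UTC: 11:15-15:00, 16:00-18:15, 19:15-22:00 (add 1h to convert from UTC-1).
Hamid in UTC: 09:00-11:00, 11:30-14:15, 14:30-20:15 (add 7h to convert from UTC-7).
Nadia in UTC: 11:45-13:00, 16:00-20:30.
Rina in UTC: 10:00-21:00 (add 1h to convert from UTC-1).
Pablo ∩ Zara: 11:15-14:45, 15:15-16:45, 17:45-18:30, 20:30-22:00.
Pablo ∩ Zara ∩ Erik: 11:45-14:45, 15:15-16:45, 17:45-18:30, 20:30-21:30.
Pablo ∩ Zara ∩ Erik ∩ Ana: 11:45-14:45, 16:00-16:45, 17:45-18:15, 20:30-21:30.
Pablo ∩ Zara ∩ Erik ∩ Ana ∩ Hamid: 11:45-14:15, 14:30-14:45, 16:00-16:45, 17:45-18:15.
Pablo ∩ Zara ∩ Erik ∩ Ana ∩ Hamid ∩ Nadia: 11:45-13:00, 16:00-16:45, 17:45-18:15.
Pablo ∩ Zara ∩ Erik ∩ Ana ∩ Hamid ∩ Nadia ∩ Rina: 11:45-13:00, 16:00-16:45, 17:45-18:15.
The longest is 11:45-13:00 at 75 minutes.

75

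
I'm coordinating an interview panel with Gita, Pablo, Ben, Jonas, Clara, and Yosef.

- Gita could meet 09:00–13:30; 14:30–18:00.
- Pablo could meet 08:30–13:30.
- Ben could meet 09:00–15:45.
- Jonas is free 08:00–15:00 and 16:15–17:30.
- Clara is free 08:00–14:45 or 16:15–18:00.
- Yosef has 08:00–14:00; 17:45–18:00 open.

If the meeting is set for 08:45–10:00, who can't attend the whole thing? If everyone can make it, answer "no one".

Gita: not fully free for 08:45-10:00. Pablo: free for 08:45-10:00. Ben: not fully free for 08:45-10:00. Jonas: free for 08:45-10:00. Clara: free for 08:45-10:00. Yosef: free for 08:45-10:00.

Ben, Gita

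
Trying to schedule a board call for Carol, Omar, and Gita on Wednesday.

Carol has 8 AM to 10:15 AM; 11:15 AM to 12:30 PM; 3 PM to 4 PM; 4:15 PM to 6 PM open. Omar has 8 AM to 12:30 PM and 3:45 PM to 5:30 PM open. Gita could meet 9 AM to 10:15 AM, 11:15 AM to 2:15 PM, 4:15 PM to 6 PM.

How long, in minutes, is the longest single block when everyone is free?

Carol ∩ Omar: 08:00-10:15, 11:15-12:30, 15:45-16:00, 16:15-17:30.
Carol ∩ Omar ∩ Gita: 09:00-10:15, 11:15-12:30, 16:15-17:30.
So the common availability across everyone is 09:00-10:15, 11:15-12:30, 16:15-17:30.
The longest is 09:00-10:15 at 75 minutes.

75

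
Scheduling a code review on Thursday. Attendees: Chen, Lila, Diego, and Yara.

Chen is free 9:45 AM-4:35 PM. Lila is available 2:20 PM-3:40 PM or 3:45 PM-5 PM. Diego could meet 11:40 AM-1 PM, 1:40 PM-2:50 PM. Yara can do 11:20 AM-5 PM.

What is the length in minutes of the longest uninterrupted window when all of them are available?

30

Chen ∩ Lila: 14:20-15:40, 15:45-16:35.
Chen ∩ Lila ∩ Diego: 14:20-14:50.
Chen ∩ Lila ∩ Diego ∩ Yara: 14:20-14:50.
The longest is 14:20-14:50 at 30 minutes.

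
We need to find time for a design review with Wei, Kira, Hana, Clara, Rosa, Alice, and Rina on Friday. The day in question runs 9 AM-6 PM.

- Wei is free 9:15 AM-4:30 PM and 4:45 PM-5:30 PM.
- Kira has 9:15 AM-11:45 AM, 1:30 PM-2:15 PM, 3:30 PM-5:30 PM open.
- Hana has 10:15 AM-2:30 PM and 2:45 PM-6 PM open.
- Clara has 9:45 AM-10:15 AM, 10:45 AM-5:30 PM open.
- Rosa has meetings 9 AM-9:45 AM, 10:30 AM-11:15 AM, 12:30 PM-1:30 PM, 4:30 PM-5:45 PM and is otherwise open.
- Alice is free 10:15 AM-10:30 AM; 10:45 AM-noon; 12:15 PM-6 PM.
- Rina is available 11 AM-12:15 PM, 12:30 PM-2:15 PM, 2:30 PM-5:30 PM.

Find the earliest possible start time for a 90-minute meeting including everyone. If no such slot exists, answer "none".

Wei free: 09:15-16:30, 16:45-17:30.
Kira free: 09:15-11:45, 13:30-14:15, 15:30-17:30.
Hana free: 10:15-14:30, 14:45-18:00.
Clara free: 09:45-10:15, 10:45-17:30.
Rosa free: 09:45-10:30, 11:15-12:30, 13:30-16:30, 17:45-18:00 (invert busy blocks within the working day).
Alice free: 10:15-10:30, 10:45-12:00, 12:15-18:00.
Rina free: 11:00-12:15, 12:30-14:15, 14:30-17:30.
Wei ∩ Kira: 09:15-11:45, 13:30-14:15, 15:30-16:30, 16:45-17:30.
Wei ∩ Kira ∩ Hana: 10:15-11:45, 13:30-14:15, 15:30-16:30, 16:45-17:30.
Wei ∩ Kira ∩ Hana ∩ Clara: 10:45-11:45, 13:30-14:15, 15:30-16:30, 16:45-17:30.
Wei ∩ Kira ∩ Hana ∩ Clara ∩ Rosa: 11:15-11:45, 13:30-14:15, 15:30-16:30.
Wei ∩ Kira ∩ Hana ∩ Clara ∩ Rosa ∩ Alice: 11:15-11:45, 13:30-14:15, 15:30-16:30.
Wei ∩ Kira ∩ Hana ∩ Clara ∩ Rosa ∩ Alice ∩ Rina: 11:15-11:45, 13:30-14:15, 15:30-16:30.
So the common availability across everyone is 11:15-11:45, 13:30-14:15, 15:30-16:30.
No common window is at least 90 minutes long.

none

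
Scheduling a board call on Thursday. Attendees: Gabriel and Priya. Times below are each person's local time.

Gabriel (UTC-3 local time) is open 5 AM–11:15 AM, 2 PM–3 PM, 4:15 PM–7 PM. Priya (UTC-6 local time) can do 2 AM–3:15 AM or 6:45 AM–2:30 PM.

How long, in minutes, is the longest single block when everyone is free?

90

Gabriel in UTC: 08:00-14:15, 17:00-18:00, 19:15-22:00 (add 3h to convert from UTC-3).
Priya in UTC: 08:00-09:15, 12:45-20:30 (add 6h to convert from UTC-6).
Gabriel ∩ Priya: 08:00-09:15, 12:45-14:15, 17:00-18:00, 19:15-20:30.
Those are the intersection windows.
The longest is 12:45-14:15 at 90 minutes.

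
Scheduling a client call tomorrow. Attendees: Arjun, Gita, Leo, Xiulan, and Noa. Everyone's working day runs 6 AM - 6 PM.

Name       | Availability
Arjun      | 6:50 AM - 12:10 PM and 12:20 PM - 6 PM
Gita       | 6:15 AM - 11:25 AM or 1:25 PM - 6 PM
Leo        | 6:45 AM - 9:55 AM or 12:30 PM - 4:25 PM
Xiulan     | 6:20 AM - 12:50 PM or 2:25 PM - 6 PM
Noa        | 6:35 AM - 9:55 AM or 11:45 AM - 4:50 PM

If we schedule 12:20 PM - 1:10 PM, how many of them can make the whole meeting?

2

Arjun and Noa can make the full 12:20-13:10 slot — that's 2.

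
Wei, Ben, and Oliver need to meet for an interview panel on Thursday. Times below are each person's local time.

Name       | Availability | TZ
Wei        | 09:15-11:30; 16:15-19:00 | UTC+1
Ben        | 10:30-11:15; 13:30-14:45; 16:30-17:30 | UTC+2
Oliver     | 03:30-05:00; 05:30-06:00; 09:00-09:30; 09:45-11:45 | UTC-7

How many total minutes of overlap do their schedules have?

0

Wei in UTC: 08:15-10:30, 15:15-18:00 (subtract 1h to convert from UTC+1).
Ben in UTC: 08:30-09:15, 11:30-12:45, 14:30-15:30 (subtract 2h to convert from UTC+2).
Oliver in UTC: 10:30-12:00, 12:30-13:00, 16:00-16:30, 16:45-18:45 (add 7h to convert from UTC-7).
Wei ∩ Ben: 08:30-09:15, 15:15-15:30.
Wei ∩ Ben ∩ Oliver: ∅.
There is no time when everyone is free.
There is no common window, so the total is 0 minutes.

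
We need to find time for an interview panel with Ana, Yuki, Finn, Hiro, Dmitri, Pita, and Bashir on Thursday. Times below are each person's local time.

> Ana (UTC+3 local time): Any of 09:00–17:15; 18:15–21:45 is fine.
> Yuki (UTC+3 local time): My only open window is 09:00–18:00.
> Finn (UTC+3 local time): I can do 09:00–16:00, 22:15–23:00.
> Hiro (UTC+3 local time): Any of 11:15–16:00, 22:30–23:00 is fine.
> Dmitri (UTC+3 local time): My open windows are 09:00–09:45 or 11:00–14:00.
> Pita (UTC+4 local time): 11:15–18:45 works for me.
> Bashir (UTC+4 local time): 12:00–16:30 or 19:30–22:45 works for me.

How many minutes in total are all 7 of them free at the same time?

Ana in UTC: 06:00-14:15, 15:15-18:45 (subtract 3h to convert from UTC+3).
Yuki in UTC: 06:00-15:00 (subtract 3h to convert from UTC+3).
Finn in UTC: 06:00-13:00, 19:15-20:00 (subtract 3h to convert from UTC+3).
Hiro in UTC: 08:15-13:00, 19:30-20:00 (subtract 3h to convert from UTC+3).
Dmitri in UTC: 06:00-06:45, 08:00-11:00 (subtract 3h to convert from UTC+3).
Pita in UTC: 07:15-14:45 (subtract 4h to convert from UTC+4).
Bashir in UTC: 08:00-12:30, 15:30-18:45 (subtract 4h to convert from UTC+4).
Ana ∩ Yuki: 06:00-14:15.
Ana ∩ Yuki ∩ Finn: 06:00-13:00.
Ana ∩ Yuki ∩ Finn ∩ Hiro: 08:15-13:00.
Ana ∩ Yuki ∩ Finn ∩ Hiro ∩ Dmitri: 08:15-11:00.
Ana ∩ Yuki ∩ Finn ∩ Hiro ∩ Dmitri ∩ Pita: 08:15-11:00.
Ana ∩ Yuki ∩ Finn ∩ Hiro ∩ Dmitri ∩ Pita ∩ Bashir: 08:15-11:00.
So the common availability across everyone is 08:15-11:00.
That's a single block of 165 minutes.

165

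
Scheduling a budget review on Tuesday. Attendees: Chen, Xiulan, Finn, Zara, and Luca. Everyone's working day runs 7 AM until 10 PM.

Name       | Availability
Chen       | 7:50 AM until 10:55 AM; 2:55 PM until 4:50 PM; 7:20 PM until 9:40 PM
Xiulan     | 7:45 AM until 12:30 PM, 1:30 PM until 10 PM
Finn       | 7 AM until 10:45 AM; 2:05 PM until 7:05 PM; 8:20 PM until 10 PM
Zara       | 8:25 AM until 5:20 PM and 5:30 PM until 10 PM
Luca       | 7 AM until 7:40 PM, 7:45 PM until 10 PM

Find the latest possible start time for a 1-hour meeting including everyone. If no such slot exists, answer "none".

20:40

Chen ∩ Xiulan: 07:50-10:55, 14:55-16:50, 19:20-21:40.
Chen ∩ Xiulan ∩ Finn: 07:50-10:45, 14:55-16:50, 20:20-21:40.
Chen ∩ Xiulan ∩ Finn ∩ Zara: 08:25-10:45, 14:55-16:50, 20:20-21:40.
Chen ∩ Xiulan ∩ Finn ∩ Zara ∩ Luca: 08:25-10:45, 14:55-16:50, 20:20-21:40.
The last common window of at least 60 minutes is 20:20-21:40; a 60-minute meeting can start as late as 20:40 and still end by 21:40.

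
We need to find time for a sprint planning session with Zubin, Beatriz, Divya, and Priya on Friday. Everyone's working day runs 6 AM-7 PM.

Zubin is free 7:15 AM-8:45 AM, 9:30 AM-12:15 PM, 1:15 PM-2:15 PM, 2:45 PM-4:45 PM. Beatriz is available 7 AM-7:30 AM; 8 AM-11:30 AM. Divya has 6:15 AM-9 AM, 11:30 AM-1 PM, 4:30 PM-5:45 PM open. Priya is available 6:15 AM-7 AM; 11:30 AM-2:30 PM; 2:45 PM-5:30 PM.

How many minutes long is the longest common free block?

0

Zubin ∩ Beatriz: 07:15-07:30, 08:00-08:45, 09:30-11:30.
Zubin ∩ Beatriz ∩ Divya: 07:15-07:30, 08:00-08:45.
Zubin ∩ Beatriz ∩ Divya ∩ Priya: ∅.
There is no time when everyone is free.
No common window exists, so the longest block is 0 minutes.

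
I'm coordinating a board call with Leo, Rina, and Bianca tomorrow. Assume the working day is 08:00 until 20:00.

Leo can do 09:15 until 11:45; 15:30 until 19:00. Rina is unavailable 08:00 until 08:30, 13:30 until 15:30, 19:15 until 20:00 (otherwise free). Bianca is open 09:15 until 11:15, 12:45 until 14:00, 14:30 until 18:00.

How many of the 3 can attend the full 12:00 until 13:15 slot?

Leo free: 09:15-11:45, 15:30-19:00.
Rina free: 08:30-13:30, 15:30-19:15 (invert busy blocks within the working day).
Bianca free: 09:15-11:15, 12:45-14:00, 14:30-18:00.
Rina can make the full 12:00-13:15 slot — that's 1.

1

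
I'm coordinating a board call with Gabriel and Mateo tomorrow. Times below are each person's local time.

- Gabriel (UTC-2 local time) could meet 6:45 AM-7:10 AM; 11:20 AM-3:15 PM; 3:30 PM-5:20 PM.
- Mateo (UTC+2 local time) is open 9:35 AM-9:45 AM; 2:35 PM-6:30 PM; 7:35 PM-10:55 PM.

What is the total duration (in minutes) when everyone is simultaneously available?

295

Gabriel in UTC: 08:45-09:10, 13:20-17:15, 17:30-19:20 (add 2h to convert from UTC-2).
Mateo in UTC: 07:35-07:45, 12:35-16:30, 17:35-20:55 (subtract 2h to convert from UTC+2).
Gabriel ∩ Mateo: 13:20-16:30, 17:35-19:20.
So the common availability across everyone is 13:20-16:30, 17:35-19:20.
Summing the common windows: 190 + 105 = 295 minutes.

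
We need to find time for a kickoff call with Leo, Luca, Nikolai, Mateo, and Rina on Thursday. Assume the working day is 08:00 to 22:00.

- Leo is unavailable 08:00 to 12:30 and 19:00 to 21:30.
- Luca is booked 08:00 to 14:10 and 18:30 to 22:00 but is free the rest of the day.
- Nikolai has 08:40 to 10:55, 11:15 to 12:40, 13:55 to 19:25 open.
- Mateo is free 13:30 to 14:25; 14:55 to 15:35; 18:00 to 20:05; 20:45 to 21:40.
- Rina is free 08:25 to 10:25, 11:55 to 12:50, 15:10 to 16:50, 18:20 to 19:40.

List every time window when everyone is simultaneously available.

15:10-15:35, 18:20-18:30

Leo free: 12:30-19:00, 21:30-22:00 (invert busy blocks within the working day).
Luca free: 14:10-18:30 (invert busy blocks within the working day).
Nikolai free: 08:40-10:55, 11:15-12:40, 13:55-19:25.
Mateo free: 13:30-14:25, 14:55-15:35, 18:00-20:05, 20:45-21:40.
Rina free: 08:25-10:25, 11:55-12:50, 15:10-16:50, 18:20-19:40.
Leo ∩ Luca: 14:10-18:30.
Leo ∩ Luca ∩ Nikolai: 14:10-18:30.
Leo ∩ Luca ∩ Nikolai ∩ Mateo: 14:10-14:25, 14:55-15:35, 18:00-18:30.
Leo ∩ Luca ∩ Nikolai ∩ Mateo ∩ Rina: 15:10-15:35, 18:20-18:30.
So the common availability across everyone is 15:10-15:35, 18:20-18:30.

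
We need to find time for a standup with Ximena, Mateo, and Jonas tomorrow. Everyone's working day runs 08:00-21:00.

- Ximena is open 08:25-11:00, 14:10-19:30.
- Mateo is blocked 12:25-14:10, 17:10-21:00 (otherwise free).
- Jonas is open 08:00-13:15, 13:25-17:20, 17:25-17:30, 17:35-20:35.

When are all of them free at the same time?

08:25-11:00, 14:10-17:10

Ximena free: 08:25-11:00, 14:10-19:30.
Mateo free: 08:00-12:25, 14:10-17:10 (invert busy blocks within the working day).
Jonas free: 08:00-13:15, 13:25-17:20, 17:25-17:30, 17:35-20:35.
Ximena ∩ Mateo: 08:25-11:00, 14:10-17:10.
Ximena ∩ Mateo ∩ Jonas: 08:25-11:00, 14:10-17:10.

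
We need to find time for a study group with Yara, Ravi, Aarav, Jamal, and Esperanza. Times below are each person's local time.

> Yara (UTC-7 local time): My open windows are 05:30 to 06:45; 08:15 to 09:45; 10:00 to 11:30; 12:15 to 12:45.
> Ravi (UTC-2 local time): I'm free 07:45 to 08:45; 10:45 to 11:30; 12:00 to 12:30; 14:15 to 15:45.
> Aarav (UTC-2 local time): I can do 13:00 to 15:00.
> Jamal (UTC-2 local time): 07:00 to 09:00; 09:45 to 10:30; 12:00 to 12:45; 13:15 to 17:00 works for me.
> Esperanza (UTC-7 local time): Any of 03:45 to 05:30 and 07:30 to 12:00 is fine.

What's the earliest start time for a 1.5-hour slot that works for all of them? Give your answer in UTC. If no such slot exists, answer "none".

Yara in UTC: 12:30-13:45, 15:15-16:45, 17:00-18:30, 19:15-19:45 (add 7h to convert from UTC-7).
Ravi in UTC: 09:45-10:45, 12:45-13:30, 14:00-14:30, 16:15-17:45 (add 2h to convert from UTC-2).
Aarav in UTC: 15:00-17:00 (add 2h to convert from UTC-2).
Jamal in UTC: 09:00-11:00, 11:45-12:30, 14:00-14:45, 15:15-19:00 (add 2h to convert from UTC-2).
Esperanza in UTC: 10:45-12:30, 14:30-19:00 (add 7h to convert from UTC-7).
Yara ∩ Ravi: 12:45-13:30, 16:15-16:45, 17:00-17:45.
Yara ∩ Ravi ∩ Aarav: 16:15-16:45.
Yara ∩ Ravi ∩ Aarav ∩ Jamal: 16:15-16:45.
Yara ∩ Ravi ∩ Aarav ∩ Jamal ∩ Esperanza: 16:15-16:45.
No common window is at least 90 minutes long.

none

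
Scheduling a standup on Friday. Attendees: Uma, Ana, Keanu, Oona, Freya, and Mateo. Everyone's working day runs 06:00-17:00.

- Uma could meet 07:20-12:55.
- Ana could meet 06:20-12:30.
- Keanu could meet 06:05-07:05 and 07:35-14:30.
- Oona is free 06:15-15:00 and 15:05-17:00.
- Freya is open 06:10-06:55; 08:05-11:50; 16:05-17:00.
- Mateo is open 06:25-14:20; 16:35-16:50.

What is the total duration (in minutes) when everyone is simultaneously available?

Uma ∩ Ana: 07:20-12:30.
Uma ∩ Ana ∩ Keanu: 07:35-12:30.
Uma ∩ Ana ∩ Keanu ∩ Oona: 07:35-12:30.
Uma ∩ Ana ∩ Keanu ∩ Oona ∩ Freya: 08:05-11:50.
Uma ∩ Ana ∩ Keanu ∩ Oona ∩ Freya ∩ Mateo: 08:05-11:50.
So the common availability across everyone is 08:05-11:50.
That's a single block of 225 minutes.

225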